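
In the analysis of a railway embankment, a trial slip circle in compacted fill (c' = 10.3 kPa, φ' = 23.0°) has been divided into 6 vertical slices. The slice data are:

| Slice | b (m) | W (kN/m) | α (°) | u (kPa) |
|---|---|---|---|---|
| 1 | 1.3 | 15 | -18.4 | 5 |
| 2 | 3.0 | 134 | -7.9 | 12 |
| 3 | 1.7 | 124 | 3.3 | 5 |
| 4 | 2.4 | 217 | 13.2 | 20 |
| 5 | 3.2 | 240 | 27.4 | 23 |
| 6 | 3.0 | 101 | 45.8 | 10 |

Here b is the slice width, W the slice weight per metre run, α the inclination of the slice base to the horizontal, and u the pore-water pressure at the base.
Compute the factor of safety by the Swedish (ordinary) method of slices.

FS = 1.84

Ordinary method of slices: FS = Σ[c'·Δl_i + (W_i cosα_i − u_i·Δl_i)·tanφ'] / Σ W_i sinα_i, with Δl_i = b_i / cosα_i.
Slice 1: Δl = 1.3/cos(-18.4°) = 1.370 m; N'_1 = 15·cos(-18.4°) − 5·1.370 = 7.4; c'Δl = 14.11; W sinα = -4.7
Slice 2: Δl = 3.0/cos(-7.9°) = 3.029 m; N'_2 = 134·cos(-7.9°) − 12·3.029 = 96.4; c'Δl = 31.20; W sinα = -18.4
Slice 3: Δl = 1.7/cos3.3° = 1.703 m; N'_3 = 124·cos3.3° − 5·1.703 = 115.3; c'Δl = 17.54; W sinα = 7.1
Slice 4: Δl = 2.4/cos13.2° = 2.465 m; N'_4 = 217·cos13.2° − 20·2.465 = 162.0; c'Δl = 25.39; W sinα = 49.6
Slice 5: Δl = 3.2/cos27.4° = 3.604 m; N'_5 = 240·cos27.4° − 23·3.604 = 130.2; c'Δl = 37.12; W sinα = 110.4
Slice 6: Δl = 3.0/cos45.8° = 4.303 m; N'_6 = 101·cos45.8° − 10·4.303 = 27.4; c'Δl = 44.32; W sinα = 72.4
Σc'Δl = 169.7 kN/m; ΣN' = 538.6 kN/m; ΣW sinα = 216.4 kN/m
Resisting = 169.7 + 538.6·tan23.0° = 169.7 + 228.6 = 398.3 kN/m
FS = 398.3 / 216.4 = 1.841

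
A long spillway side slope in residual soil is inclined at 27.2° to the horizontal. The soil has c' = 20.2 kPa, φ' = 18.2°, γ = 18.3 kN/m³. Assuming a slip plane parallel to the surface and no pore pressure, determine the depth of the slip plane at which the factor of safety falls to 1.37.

z = 3.72 m

Setting FS = 1.37 in FS = [c' + γz cos²β tanφ'] / [γz sinβ cosβ] and solving for z:
z = c' / [γ cosβ (FS·sinβ − cosβ·tanφ')]
  = 20.2 / [18.3·cos27.2°·(1.37·sin27.2° − cos27.2°·tan18.2°)]
  = 20.2 / [18.3·0.8894·(1.37·0.4571 − 0.8894·0.3288)]
  = 20.2 / 5.4330 = 3.718 m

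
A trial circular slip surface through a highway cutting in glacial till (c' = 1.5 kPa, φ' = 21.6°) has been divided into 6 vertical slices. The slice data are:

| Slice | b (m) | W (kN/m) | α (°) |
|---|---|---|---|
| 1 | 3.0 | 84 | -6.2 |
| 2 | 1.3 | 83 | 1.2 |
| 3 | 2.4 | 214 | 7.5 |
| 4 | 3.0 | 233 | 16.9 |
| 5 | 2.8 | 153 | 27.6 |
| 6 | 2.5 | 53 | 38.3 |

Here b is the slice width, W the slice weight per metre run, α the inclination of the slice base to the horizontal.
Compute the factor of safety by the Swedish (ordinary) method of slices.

Ordinary method of slices: FS = Σ[c'·Δl_i + (W_i cosα_i)·tanφ'] / Σ W_i sinα_i, with Δl_i = b_i / cosα_i.
Slice 1: Δl = 3.0/cos(-6.2°) = 3.018 m; N'_1 = 84·cos(-6.2°) = 83.5; c'Δl = 4.53; W sinα = -9.1
Slice 2: Δl = 1.3/cos1.2° = 1.300 m; N'_2 = 83·cos1.2° = 83.0; c'Δl = 1.95; W sinα = 1.7
Slice 3: Δl = 2.4/cos7.5° = 2.421 m; N'_3 = 214·cos7.5° = 212.2; c'Δl = 3.63; W sinα = 27.9
Slice 4: Δl = 3.0/cos16.9° = 3.135 m; N'_4 = 233·cos16.9° = 222.9; c'Δl = 4.70; W sinα = 67.7
Slice 5: Δl = 2.8/cos27.6° = 3.160 m; N'_5 = 153·cos27.6° = 135.6; c'Δl = 4.74; W sinα = 70.9
Slice 6: Δl = 2.5/cos38.3° = 3.186 m; N'_6 = 53·cos38.3° = 41.6; c'Δl = 4.78; W sinα = 32.8
Σc'Δl = 24.3 kN/m; ΣN' = 778.8 kN/m; ΣW sinα = 192.1 kN/m
Resisting = 24.3 + 778.8·tan21.6° = 24.3 + 308.3 = 332.7 kN/m
FS = 332.7 / 192.1 = 1.732

FS = 1.73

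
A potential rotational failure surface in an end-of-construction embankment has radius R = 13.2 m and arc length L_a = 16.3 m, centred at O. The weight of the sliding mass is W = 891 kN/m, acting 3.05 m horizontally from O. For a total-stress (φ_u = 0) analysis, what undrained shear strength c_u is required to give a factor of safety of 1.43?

c_u = 18.1 kPa

FS = c_u·L_a·R / (W·d), so c_u = FS·W·d / (L_a·R).
c_u = 1.43·891·3.05 / (16.30·13.2) = 3886.1 / 215.16 = 18.06 kPa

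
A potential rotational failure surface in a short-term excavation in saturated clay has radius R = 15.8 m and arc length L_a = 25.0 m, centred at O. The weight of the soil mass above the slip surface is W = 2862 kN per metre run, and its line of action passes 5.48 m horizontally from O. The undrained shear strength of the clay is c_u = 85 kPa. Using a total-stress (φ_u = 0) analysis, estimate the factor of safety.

FS = 2.14

Taking moments about the centre O, the resisting moment is provided by the undrained shear strength acting along the arc:
M_R = c_u·L_a·R = 85·25.00·15.8 = 33575.0 kN·m/m
M_D = W·d = 2862·5.48 = 15683.8 kN·m/m
FS = M_R / M_D = 33575.0 / 15683.8 = 2.141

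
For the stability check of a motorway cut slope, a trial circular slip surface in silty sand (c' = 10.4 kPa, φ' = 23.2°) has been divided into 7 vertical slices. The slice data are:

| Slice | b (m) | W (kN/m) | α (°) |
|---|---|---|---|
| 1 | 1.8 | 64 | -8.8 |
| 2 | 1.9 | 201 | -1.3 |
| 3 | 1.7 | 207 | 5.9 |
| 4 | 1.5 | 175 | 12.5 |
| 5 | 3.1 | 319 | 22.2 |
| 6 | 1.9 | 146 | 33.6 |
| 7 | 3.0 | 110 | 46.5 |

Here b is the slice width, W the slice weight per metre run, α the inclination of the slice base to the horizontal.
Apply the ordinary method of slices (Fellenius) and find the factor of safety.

FS = 2.03

Ordinary method of slices: FS = Σ[c'·Δl_i + (W_i cosα_i)·tanφ'] / Σ W_i sinα_i, with Δl_i = b_i / cosα_i.
Slice 1: Δl = 1.8/cos(-8.8°) = 1.821 m; N'_1 = 64·cos(-8.8°) = 63.2; c'Δl = 18.94; W sinα = -9.8
Slice 2: Δl = 1.9/cos(-1.3°) = 1.900 m; N'_2 = 201·cos(-1.3°) = 200.9; c'Δl = 19.77; W sinα = -4.6
Slice 3: Δl = 1.7/cos5.9° = 1.709 m; N'_3 = 207·cos5.9° = 205.9; c'Δl = 17.77; W sinα = 21.3
Slice 4: Δl = 1.5/cos12.5° = 1.536 m; N'_4 = 175·cos12.5° = 170.9; c'Δl = 15.98; W sinα = 37.9
Slice 5: Δl = 3.1/cos22.2° = 3.348 m; N'_5 = 319·cos22.2° = 295.4; c'Δl = 34.82; W sinα = 120.5
Slice 6: Δl = 1.9/cos33.6° = 2.281 m; N'_6 = 146·cos33.6° = 121.6; c'Δl = 23.72; W sinα = 80.8
Slice 7: Δl = 3.0/cos46.5° = 4.358 m; N'_7 = 110·cos46.5° = 75.7; c'Δl = 45.33; W sinα = 79.8
Σc'Δl = 176.3 kN/m; ΣN' = 1133.6 kN/m; ΣW sinα = 325.9 kN/m
Resisting = 176.3 + 1133.6·tan23.2° = 176.3 + 485.9 = 662.2 kN/m
FS = 662.2 / 325.9 = 2.032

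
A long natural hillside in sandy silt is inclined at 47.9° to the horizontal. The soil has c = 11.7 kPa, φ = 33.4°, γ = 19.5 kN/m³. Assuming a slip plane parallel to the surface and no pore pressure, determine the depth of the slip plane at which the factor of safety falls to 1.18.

z = 2.06 m

Setting FS = 1.18 in FS = [c + γz cos²β tanφ] / [γz sinβ cosβ] and solving for z:
z = c / [γ cosβ (FS·sinβ − cosβ·tanφ)]
  = 11.7 / [19.5·cos47.9°·(1.18·sin47.9° − cos47.9°·tan33.4°)]
  = 11.7 / [19.5·0.6704·(1.18·0.7420 − 0.6704·0.6594)]
  = 11.7 / 5.6668 = 2.065 m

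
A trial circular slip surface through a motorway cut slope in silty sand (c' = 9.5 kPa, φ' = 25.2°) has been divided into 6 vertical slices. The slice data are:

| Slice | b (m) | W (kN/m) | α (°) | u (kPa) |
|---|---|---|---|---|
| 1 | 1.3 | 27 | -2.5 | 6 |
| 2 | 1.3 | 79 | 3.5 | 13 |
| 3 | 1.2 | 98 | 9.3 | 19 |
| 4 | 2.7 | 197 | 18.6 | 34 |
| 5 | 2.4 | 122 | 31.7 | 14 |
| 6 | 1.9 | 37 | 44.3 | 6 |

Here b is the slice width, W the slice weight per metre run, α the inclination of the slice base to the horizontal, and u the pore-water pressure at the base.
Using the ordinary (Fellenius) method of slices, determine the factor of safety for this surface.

FS = 1.54

Ordinary method of slices: FS = Σ[c'·Δl_i + (W_i cosα_i − u_i·Δl_i)·tanφ'] / Σ W_i sinα_i, with Δl_i = b_i / cosα_i.
Slice 1: Δl = 1.3/cos(-2.5°) = 1.301 m; N'_1 = 27·cos(-2.5°) − 6·1.301 = 19.2; c'Δl = 12.36; W sinα = -1.2
Slice 2: Δl = 1.3/cos3.5° = 1.302 m; N'_2 = 79·cos3.5° − 13·1.302 = 61.9; c'Δl = 12.37; W sinα = 4.8
Slice 3: Δl = 1.2/cos9.3° = 1.216 m; N'_3 = 98·cos9.3° − 19·1.216 = 73.6; c'Δl = 11.55; W sinα = 15.8
Slice 4: Δl = 2.7/cos18.6° = 2.849 m; N'_4 = 197·cos18.6° − 34·2.849 = 89.9; c'Δl = 27.06; W sinα = 62.8
Slice 5: Δl = 2.4/cos31.7° = 2.821 m; N'_5 = 122·cos31.7° − 14·2.821 = 64.3; c'Δl = 26.80; W sinα = 64.1
Slice 6: Δl = 1.9/cos44.3° = 2.655 m; N'_6 = 37·cos44.3° − 6·2.655 = 10.6; c'Δl = 25.22; W sinα = 25.8
Σc'Δl = 115.4 kN/m; ΣN' = 319.4 kN/m; ΣW sinα = 172.3 kN/m
Resisting = 115.4 + 319.4·tan25.2° = 115.4 + 150.3 = 265.7 kN/m
FS = 265.7 / 172.3 = 1.542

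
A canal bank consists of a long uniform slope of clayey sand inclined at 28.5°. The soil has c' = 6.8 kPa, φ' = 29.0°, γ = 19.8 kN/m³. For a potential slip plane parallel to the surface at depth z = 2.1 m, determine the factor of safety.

For an infinite slope with a slip plane parallel to the surface (no pore pressure): FS = [c' + γz cos²β tanφ'] / [γz sinβ cosβ].
γz = 19.8·2.1 = 41.58 kN/m²
Numerator = 6.8 + 41.58·cos²28.5°·tan29.0° = 6.8 + 41.58·0.7723·0.5543 = 24.601 kPa
Denominator = 41.58·sin28.5°·cos28.5° = 41.58·0.4772·0.8788 = 17.436 kPa
FS = 24.601 / 17.436 = 1.411

FS = 1.41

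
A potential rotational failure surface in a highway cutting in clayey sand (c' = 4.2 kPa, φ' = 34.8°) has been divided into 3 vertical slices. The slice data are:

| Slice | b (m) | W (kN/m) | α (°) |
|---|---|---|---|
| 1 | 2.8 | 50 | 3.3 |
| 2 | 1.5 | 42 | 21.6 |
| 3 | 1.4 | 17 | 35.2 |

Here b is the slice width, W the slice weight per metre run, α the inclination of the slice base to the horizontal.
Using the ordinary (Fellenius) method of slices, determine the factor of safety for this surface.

Ordinary method of slices: FS = Σ[c'·Δl_i + (W_i cosα_i)·tanφ'] / Σ W_i sinα_i, with Δl_i = b_i / cosα_i.
Slice 1: Δl = 2.8/cos3.3° = 2.805 m; N'_1 = 50·cos3.3° = 49.9; c'Δl = 11.78; W sinα = 2.9
Slice 2: Δl = 1.5/cos21.6° = 1.613 m; N'_2 = 42·cos21.6° = 39.1; c'Δl = 6.78; W sinα = 15.5
Slice 3: Δl = 1.4/cos35.2° = 1.713 m; N'_3 = 17·cos35.2° = 13.9; c'Δl = 7.20; W sinα = 9.8
Σc'Δl = 25.8 kN/m; ΣN' = 102.9 kN/m; ΣW sinα = 28.1 kN/m
Resisting = 25.8 + 102.9·tan34.8° = 25.8 + 71.5 = 97.2 kN/m
FS = 97.2 / 28.1 = 3.456

FS = 3.46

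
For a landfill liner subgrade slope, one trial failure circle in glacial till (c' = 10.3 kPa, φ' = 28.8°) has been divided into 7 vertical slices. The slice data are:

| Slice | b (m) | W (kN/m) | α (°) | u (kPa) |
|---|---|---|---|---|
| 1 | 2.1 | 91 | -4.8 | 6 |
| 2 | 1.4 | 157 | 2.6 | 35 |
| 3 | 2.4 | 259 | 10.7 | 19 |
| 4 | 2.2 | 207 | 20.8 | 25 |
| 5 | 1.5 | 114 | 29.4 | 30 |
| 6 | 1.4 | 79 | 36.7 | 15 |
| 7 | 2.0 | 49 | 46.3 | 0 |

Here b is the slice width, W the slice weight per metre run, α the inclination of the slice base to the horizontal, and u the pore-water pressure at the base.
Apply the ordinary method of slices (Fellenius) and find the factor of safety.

FS = 1.95

Ordinary method of slices: FS = Σ[c'·Δl_i + (W_i cosα_i − u_i·Δl_i)·tanφ'] / Σ W_i sinα_i, with Δl_i = b_i / cosα_i.
Slice 1: Δl = 2.1/cos(-4.8°) = 2.107 m; N'_1 = 91·cos(-4.8°) − 6·2.107 = 78.0; c'Δl = 21.71; W sinα = -7.6
Slice 2: Δl = 1.4/cos2.6° = 1.401 m; N'_2 = 157·cos2.6° − 35·1.401 = 107.8; c'Δl = 14.43; W sinα = 7.1
Slice 3: Δl = 2.4/cos10.7° = 2.442 m; N'_3 = 259·cos10.7° − 19·2.442 = 208.1; c'Δl = 25.16; W sinα = 48.1
Slice 4: Δl = 2.2/cos20.8° = 2.353 m; N'_4 = 207·cos20.8° − 25·2.353 = 134.7; c'Δl = 24.24; W sinα = 73.5
Slice 5: Δl = 1.5/cos29.4° = 1.722 m; N'_5 = 114·cos29.4° − 30·1.722 = 47.7; c'Δl = 17.73; W sinα = 56.0
Slice 6: Δl = 1.4/cos36.7° = 1.746 m; N'_6 = 79·cos36.7° − 15·1.746 = 37.1; c'Δl = 17.99; W sinα = 47.2
Slice 7: Δl = 2.0/cos46.3° = 2.895 m; N'_7 = 49·cos46.3° − 0·2.895 = 33.9; c'Δl = 29.82; W sinα = 35.4
Σc'Δl = 151.1 kN/m; ΣN' = 647.3 kN/m; ΣW sinα = 259.7 kN/m
Resisting = 151.1 + 647.3·tan28.8° = 151.1 + 355.8 = 506.9 kN/m
FS = 506.9 / 259.7 = 1.952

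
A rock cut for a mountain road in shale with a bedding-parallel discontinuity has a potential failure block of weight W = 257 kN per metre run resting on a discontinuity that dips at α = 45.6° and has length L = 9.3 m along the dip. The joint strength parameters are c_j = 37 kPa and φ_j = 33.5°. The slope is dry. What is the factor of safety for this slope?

FS = 2.52

Resolving the block weight along and normal to the plane and applying the Mohr–Coulomb strength on the joint:
N' = W cosα = 257·cos45.6° = 179.8 kN/m
Driving force T = W sinα = 257·sin45.6° = 183.6 kN/m
Resisting force R = c_j·L + N'·tanφ_j = 37·9.3 + 179.8·tan33.5° = 344.1 + 119.0 = 463.1 kN/m
FS = R / T = 463.1 / 183.6 = 2.522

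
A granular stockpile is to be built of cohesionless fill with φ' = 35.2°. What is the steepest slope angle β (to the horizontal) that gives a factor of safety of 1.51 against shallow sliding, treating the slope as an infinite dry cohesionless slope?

For an infinite dry cohesionless slope FS = tanφ'/tanβ, so tanβ = tanφ' / FS.
tanβ = tan35.2° / 1.51 = 0.7054 / 1.51 = 0.4672
β = arctan(0.4672) = 25.04°

β = 25.0°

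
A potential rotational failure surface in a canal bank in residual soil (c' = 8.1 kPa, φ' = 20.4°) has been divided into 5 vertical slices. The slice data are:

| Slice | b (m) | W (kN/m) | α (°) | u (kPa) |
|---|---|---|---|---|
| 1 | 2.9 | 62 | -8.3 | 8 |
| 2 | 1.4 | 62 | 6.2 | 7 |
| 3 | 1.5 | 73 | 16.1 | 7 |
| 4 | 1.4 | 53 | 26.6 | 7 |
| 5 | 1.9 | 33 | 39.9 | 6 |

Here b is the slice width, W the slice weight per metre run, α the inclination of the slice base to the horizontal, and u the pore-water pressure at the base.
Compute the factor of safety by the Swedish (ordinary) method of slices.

Ordinary method of slices: FS = Σ[c'·Δl_i + (W_i cosα_i − u_i·Δl_i)·tanφ'] / Σ W_i sinα_i, with Δl_i = b_i / cosα_i.
Slice 1: Δl = 2.9/cos(-8.3°) = 2.931 m; N'_1 = 62·cos(-8.3°) − 8·2.931 = 37.9; c'Δl = 23.74; W sinα = -9.0
Slice 2: Δl = 1.4/cos6.2° = 1.408 m; N'_2 = 62·cos6.2° − 7·1.408 = 51.8; c'Δl = 11.41; W sinα = 6.7
Slice 3: Δl = 1.5/cos16.1° = 1.561 m; N'_3 = 73·cos16.1° − 7·1.561 = 59.2; c'Δl = 12.65; W sinα = 20.2
Slice 4: Δl = 1.4/cos26.6° = 1.566 m; N'_4 = 53·cos26.6° − 7·1.566 = 36.4; c'Δl = 12.68; W sinα = 23.7
Slice 5: Δl = 1.9/cos39.9° = 2.477 m; N'_5 = 33·cos39.9° − 6·2.477 = 10.5; c'Δl = 20.06; W sinα = 21.2
Σc'Δl = 80.5 kN/m; ΣN' = 195.8 kN/m; ΣW sinα = 62.9 kN/m
Resisting = 80.5 + 195.8·tan20.4° = 80.5 + 72.8 = 153.3 kN/m
FS = 153.3 / 62.9 = 2.438

FS = 2.44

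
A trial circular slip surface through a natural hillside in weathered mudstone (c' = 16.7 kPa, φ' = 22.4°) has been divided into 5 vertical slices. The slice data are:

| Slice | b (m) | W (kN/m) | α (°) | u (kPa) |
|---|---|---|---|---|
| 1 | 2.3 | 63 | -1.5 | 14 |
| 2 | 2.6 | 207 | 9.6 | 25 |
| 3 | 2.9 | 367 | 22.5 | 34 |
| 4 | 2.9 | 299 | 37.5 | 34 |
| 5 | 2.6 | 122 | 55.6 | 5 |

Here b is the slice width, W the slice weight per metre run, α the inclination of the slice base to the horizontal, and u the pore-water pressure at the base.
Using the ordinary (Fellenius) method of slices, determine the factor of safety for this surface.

FS = 1.10

Ordinary method of slices: FS = Σ[c'·Δl_i + (W_i cosα_i − u_i·Δl_i)·tanφ'] / Σ W_i sinα_i, with Δl_i = b_i / cosα_i.
Slice 1: Δl = 2.3/cos(-1.5°) = 2.301 m; N'_1 = 63·cos(-1.5°) − 14·2.301 = 30.8; c'Δl = 38.42; W sinα = -1.6
Slice 2: Δl = 2.6/cos9.6° = 2.637 m; N'_2 = 207·cos9.6° − 25·2.637 = 138.2; c'Δl = 44.04; W sinα = 34.5
Slice 3: Δl = 2.9/cos22.5° = 3.139 m; N'_3 = 367·cos22.5° − 34·3.139 = 232.3; c'Δl = 52.42; W sinα = 140.4
Slice 4: Δl = 2.9/cos37.5° = 3.655 m; N'_4 = 299·cos37.5° − 34·3.655 = 112.9; c'Δl = 61.04; W sinα = 182.0
Slice 5: Δl = 2.6/cos55.6° = 4.602 m; N'_5 = 122·cos55.6° − 5·4.602 = 45.9; c'Δl = 76.85; W sinα = 100.7
Σc'Δl = 272.8 kN/m; ΣN' = 560.1 kN/m; ΣW sinα = 456.0 kN/m
Resisting = 272.8 + 560.1·tan22.4° = 272.8 + 230.9 = 503.6 kN/m
FS = 503.6 / 456.0 = 1.104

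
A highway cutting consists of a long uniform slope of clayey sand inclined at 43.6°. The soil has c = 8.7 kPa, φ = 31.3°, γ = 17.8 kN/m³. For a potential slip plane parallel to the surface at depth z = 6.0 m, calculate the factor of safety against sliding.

For an infinite slope with a slip plane parallel to the surface (no pore pressure): FS = [c + γz cos²β tanφ] / [γz sinβ cosβ].
γz = 17.8·6.0 = 106.80 kN/m²
Numerator = 8.7 + 106.80·cos²43.6°·tan31.3° = 8.7 + 106.80·0.5244·0.6080 = 42.754 kPa
Denominator = 106.80·sin43.6°·cos43.6° = 106.80·0.6896·0.7242 = 53.336 kPa
FS = 42.754 / 53.336 = 0.802

FS = 0.80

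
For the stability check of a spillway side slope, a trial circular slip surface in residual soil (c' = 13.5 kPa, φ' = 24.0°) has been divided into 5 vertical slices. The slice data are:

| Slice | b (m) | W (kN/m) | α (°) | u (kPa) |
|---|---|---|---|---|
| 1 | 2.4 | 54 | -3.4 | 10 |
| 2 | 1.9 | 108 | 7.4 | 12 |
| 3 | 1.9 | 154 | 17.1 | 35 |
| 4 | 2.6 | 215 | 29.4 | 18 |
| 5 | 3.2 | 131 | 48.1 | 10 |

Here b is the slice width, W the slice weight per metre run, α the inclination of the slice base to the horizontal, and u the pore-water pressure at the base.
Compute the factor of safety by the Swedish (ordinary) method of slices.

Ordinary method of slices: FS = Σ[c'·Δl_i + (W_i cosα_i − u_i·Δl_i)·tanφ'] / Σ W_i sinα_i, with Δl_i = b_i / cosα_i.
Slice 1: Δl = 2.4/cos(-3.4°) = 2.404 m; N'_1 = 54·cos(-3.4°) − 10·2.404 = 29.9; c'Δl = 32.46; W sinα = -3.2
Slice 2: Δl = 1.9/cos7.4° = 1.916 m; N'_2 = 108·cos7.4° − 12·1.916 = 84.1; c'Δl = 25.87; W sinα = 13.9
Slice 3: Δl = 1.9/cos17.1° = 1.988 m; N'_3 = 154·cos17.1° − 35·1.988 = 77.6; c'Δl = 26.84; W sinα = 45.3
Slice 4: Δl = 2.6/cos29.4° = 2.984 m; N'_4 = 215·cos29.4° − 18·2.984 = 133.6; c'Δl = 40.29; W sinα = 105.5
Slice 5: Δl = 3.2/cos48.1° = 4.792 m; N'_5 = 131·cos48.1° − 10·4.792 = 39.6; c'Δl = 64.69; W sinα = 97.5
Σc'Δl = 190.1 kN/m; ΣN' = 364.8 kN/m; ΣW sinα = 259.0 kN/m
Resisting = 190.1 + 364.8·tan24.0° = 190.1 + 162.4 = 352.5 kN/m
FS = 352.5 / 259.0 = 1.361

FS = 1.36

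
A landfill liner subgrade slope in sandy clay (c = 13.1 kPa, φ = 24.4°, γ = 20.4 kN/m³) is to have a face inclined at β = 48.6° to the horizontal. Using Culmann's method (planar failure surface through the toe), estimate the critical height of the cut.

Culmann's analysis gives the critical failure plane at α_cr = (β + φ)/2 = (48.6 + 24.4)/2 = 36.5°, and the critical height
H_c = (4c/γ) · sinβ cosφ / [1 − cos(β − φ)]
    = (4·13.1/20.4) · sin48.6°·cos24.4° / [1 − cos(24.2°)]
    = 2.569 · 0.7501·0.9107 / [1 − 0.9121]
    = 2.569 · 0.6831 / 0.0879
    = 19.97 m

H_c = 19.97 m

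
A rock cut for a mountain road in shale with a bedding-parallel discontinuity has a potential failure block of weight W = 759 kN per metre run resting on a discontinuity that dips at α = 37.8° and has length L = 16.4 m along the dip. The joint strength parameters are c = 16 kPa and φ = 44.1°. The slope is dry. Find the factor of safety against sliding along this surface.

Resolving the block weight along and normal to the plane and applying the Mohr–Coulomb strength on the joint:
N' = W cosα = 759·cos37.8° = 599.7 kN/m
Driving force T = W sinα = 759·sin37.8° = 465.2 kN/m
Resisting force R = c·L + N'·tanφ = 16·16.4 + 599.7·tan44.1° = 262.4 + 581.2 = 843.6 kN/m
FS = R / T = 843.6 / 465.2 = 1.813

FS = 1.81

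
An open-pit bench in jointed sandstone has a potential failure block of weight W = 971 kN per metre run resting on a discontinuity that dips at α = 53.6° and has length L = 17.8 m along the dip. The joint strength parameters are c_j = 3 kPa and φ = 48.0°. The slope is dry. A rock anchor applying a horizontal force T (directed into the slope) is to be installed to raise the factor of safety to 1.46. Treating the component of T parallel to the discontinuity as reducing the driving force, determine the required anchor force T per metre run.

Resolving forces along and normal to the sliding plane, with the horizontal anchor force T adding T·sinα to the effective normal force and T·cosα acting up the plane against the driving force:
FS = [c_jL + (W cosα + T sinα) tanφ] / [W sinα − T cosα]
Without the anchor: N' = 576.2 kN/m, driving T_d = 781.6 kN/m, resisting R = 3·17.8 + 576.2·tan48.0° = 693.3 kN/m, FS = 0.89.
Setting FS = 1.46 and solving for T:
1.46·(781.6 − T cos53.6°) = 693.3 + T sin53.6°·tan48.0°
T·(sin53.6°·tan48.0° + 1.46·cos53.6°) = 1.46·781.6 − 693.3
T·(0.8049·1.1106 + 1.46·0.5934) = 1141.1 − 693.3 = 447.7
T·1.7603 = 447.7
T = 254.3 kN/m

T = 254 kN/m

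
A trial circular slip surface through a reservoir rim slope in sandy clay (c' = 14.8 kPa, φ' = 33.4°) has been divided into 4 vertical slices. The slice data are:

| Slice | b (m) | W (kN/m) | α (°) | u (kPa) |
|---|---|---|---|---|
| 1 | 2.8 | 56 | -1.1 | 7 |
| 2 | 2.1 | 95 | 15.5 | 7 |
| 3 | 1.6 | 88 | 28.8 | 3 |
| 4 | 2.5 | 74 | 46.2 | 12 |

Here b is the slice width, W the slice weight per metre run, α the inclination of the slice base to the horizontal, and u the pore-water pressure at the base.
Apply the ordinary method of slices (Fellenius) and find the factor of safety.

FS = 2.34

Ordinary method of slices: FS = Σ[c'·Δl_i + (W_i cosα_i − u_i·Δl_i)·tanφ'] / Σ W_i sinα_i, with Δl_i = b_i / cosα_i.
Slice 1: Δl = 2.8/cos(-1.1°) = 2.801 m; N'_1 = 56·cos(-1.1°) − 7·2.801 = 36.4; c'Δl = 41.45; W sinα = -1.1
Slice 2: Δl = 2.1/cos15.5° = 2.179 m; N'_2 = 95·cos15.5° − 7·2.179 = 76.3; c'Δl = 32.25; W sinα = 25.4
Slice 3: Δl = 1.6/cos28.8° = 1.826 m; N'_3 = 88·cos28.8° − 3·1.826 = 71.6; c'Δl = 27.02; W sinα = 42.4
Slice 4: Δl = 2.5/cos46.2° = 3.612 m; N'_4 = 74·cos46.2° − 12·3.612 = 7.9; c'Δl = 53.46; W sinα = 53.4
Σc'Δl = 154.2 kN/m; ΣN' = 192.2 kN/m; ΣW sinα = 120.1 kN/m
Resisting = 154.2 + 192.2·tan33.4° = 154.2 + 126.7 = 280.9 kN/m
FS = 280.9 / 120.1 = 2.339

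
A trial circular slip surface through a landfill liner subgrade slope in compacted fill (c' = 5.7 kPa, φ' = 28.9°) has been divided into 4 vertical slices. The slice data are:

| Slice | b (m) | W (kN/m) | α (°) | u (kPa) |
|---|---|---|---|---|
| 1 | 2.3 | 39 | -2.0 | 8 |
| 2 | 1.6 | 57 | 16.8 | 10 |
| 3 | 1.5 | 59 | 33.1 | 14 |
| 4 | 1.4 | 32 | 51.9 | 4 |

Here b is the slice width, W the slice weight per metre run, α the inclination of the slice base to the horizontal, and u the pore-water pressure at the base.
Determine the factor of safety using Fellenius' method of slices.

Ordinary method of slices: FS = Σ[c'·Δl_i + (W_i cosα_i − u_i·Δl_i)·tanφ'] / Σ W_i sinα_i, with Δl_i = b_i / cosα_i.
Slice 1: Δl = 2.3/cos(-2.0°) = 2.301 m; N'_1 = 39·cos(-2.0°) − 8·2.301 = 20.6; c'Δl = 13.12; W sinα = -1.4
Slice 2: Δl = 1.6/cos16.8° = 1.671 m; N'_2 = 57·cos16.8° − 10·1.671 = 37.9; c'Δl = 9.53; W sinα = 16.5
Slice 3: Δl = 1.5/cos33.1° = 1.791 m; N'_3 = 59·cos33.1° − 14·1.791 = 24.4; c'Δl = 10.21; W sinα = 32.2
Slice 4: Δl = 1.4/cos51.9° = 2.269 m; N'_4 = 32·cos51.9° − 4·2.269 = 10.7; c'Δl = 12.93; W sinα = 25.2
Σc'Δl = 45.8 kN/m; ΣN' = 93.4 kN/m; ΣW sinα = 72.5 kN/m
Resisting = 45.8 + 93.4·tan28.9° = 45.8 + 51.6 = 97.4 kN/m
FS = 97.4 / 72.5 = 1.343

FS = 1.34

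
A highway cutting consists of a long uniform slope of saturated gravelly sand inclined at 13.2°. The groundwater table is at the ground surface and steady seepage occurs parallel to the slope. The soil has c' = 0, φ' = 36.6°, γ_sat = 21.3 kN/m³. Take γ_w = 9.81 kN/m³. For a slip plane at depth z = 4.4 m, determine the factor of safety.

With seepage parallel to the slope and the water table at the surface, the effective normal stress on the slip plane uses the buoyant unit weight γ' = γ_sat − γ_w while the driving shear stress uses γ_sat:
FS = [c' + γ' z cos²β tanφ'] / [γ_sat z sinβ cosβ]
(For c' = 0 this reduces to FS = (γ'/γ_sat)·tanφ'/tanβ.)
γ' = 21.3 − 9.81 = 11.49 kN/m³
Numerator = 0.0 + 11.49·4.4·cos²13.2°·tan36.6° = 0.0 + 11.49·4.4·0.9479·0.7427 = 35.588 kPa
Denominator = 21.3·4.4·sin13.2°·cos13.2° = 21.3·4.4·0.2284·0.9736 = 20.836 kPa
FS = 35.588 / 20.836 = 1.708

FS = 1.71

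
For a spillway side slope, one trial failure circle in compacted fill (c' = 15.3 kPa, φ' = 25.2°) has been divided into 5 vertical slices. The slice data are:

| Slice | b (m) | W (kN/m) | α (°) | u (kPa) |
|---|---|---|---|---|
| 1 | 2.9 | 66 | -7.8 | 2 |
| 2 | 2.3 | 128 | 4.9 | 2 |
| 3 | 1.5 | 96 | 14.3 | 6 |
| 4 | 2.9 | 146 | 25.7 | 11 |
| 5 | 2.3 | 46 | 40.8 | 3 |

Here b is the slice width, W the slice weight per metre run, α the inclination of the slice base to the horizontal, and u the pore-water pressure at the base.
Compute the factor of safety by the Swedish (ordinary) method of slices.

Ordinary method of slices: FS = Σ[c'·Δl_i + (W_i cosα_i − u_i·Δl_i)·tanφ'] / Σ W_i sinα_i, with Δl_i = b_i / cosα_i.
Slice 1: Δl = 2.9/cos(-7.8°) = 2.927 m; N'_1 = 66·cos(-7.8°) − 2·2.927 = 59.5; c'Δl = 44.78; W sinα = -9.0
Slice 2: Δl = 2.3/cos4.9° = 2.308 m; N'_2 = 128·cos4.9° − 2·2.308 = 122.9; c'Δl = 35.32; W sinα = 10.9
Slice 3: Δl = 1.5/cos14.3° = 1.548 m; N'_3 = 96·cos14.3° − 6·1.548 = 83.7; c'Δl = 23.68; W sinα = 23.7
Slice 4: Δl = 2.9/cos25.7° = 3.218 m; N'_4 = 146·cos25.7° − 11·3.218 = 96.2; c'Δl = 49.24; W sinα = 63.3
Slice 5: Δl = 2.3/cos40.8° = 3.038 m; N'_5 = 46·cos40.8° − 3·3.038 = 25.7; c'Δl = 46.49; W sinα = 30.1
Σc'Δl = 199.5 kN/m; ΣN' = 388.1 kN/m; ΣW sinα = 119.1 kN/m
Resisting = 199.5 + 388.1·tan25.2° = 199.5 + 182.6 = 382.1 kN/m
FS = 382.1 / 119.1 = 3.209

FS = 3.21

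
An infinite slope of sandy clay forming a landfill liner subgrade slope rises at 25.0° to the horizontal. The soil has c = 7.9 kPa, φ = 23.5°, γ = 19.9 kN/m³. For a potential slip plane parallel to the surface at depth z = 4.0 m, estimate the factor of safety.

For an infinite slope with a slip plane parallel to the surface (no pore pressure): FS = [c + γz cos²β tanφ] / [γz sinβ cosβ].
γz = 19.9·4.0 = 79.60 kN/m²
Numerator = 7.9 + 79.60·cos²25.0°·tan23.5° = 7.9 + 79.60·0.8214·0.4348 = 36.329 kPa
Denominator = 79.60·sin25.0°·cos25.0° = 79.60·0.4226·0.9063 = 30.489 kPa
FS = 36.329 / 30.489 = 1.192

FS = 1.19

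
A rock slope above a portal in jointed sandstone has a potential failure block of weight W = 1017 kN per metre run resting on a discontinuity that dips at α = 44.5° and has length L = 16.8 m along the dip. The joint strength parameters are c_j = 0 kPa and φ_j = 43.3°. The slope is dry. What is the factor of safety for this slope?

FS = 0.96

Resolving the block weight along and normal to the plane and applying the Mohr–Coulomb strength on the joint:
N' = W cosα = 1017·cos44.5° = 725.4 kN/m
Driving force T = W sinα = 1017·sin44.5° = 712.8 kN/m
Resisting force R = c_j·L + N'·tanφ_j = 0·16.8 + 725.4·tan43.3° = 0.0 + 683.6 = 683.6 kN/m
FS = R / T = 683.6 / 712.8 = 0.959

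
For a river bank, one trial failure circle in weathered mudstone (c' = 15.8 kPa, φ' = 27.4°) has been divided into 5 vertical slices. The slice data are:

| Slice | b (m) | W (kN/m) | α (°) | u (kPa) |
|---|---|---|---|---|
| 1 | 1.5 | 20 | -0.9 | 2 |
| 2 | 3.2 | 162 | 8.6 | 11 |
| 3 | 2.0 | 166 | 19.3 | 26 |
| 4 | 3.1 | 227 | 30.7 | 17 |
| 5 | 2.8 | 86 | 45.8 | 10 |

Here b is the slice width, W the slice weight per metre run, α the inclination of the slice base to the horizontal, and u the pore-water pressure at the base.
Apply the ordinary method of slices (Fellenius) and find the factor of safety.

Ordinary method of slices: FS = Σ[c'·Δl_i + (W_i cosα_i − u_i·Δl_i)·tanφ'] / Σ W_i sinα_i, with Δl_i = b_i / cosα_i.
Slice 1: Δl = 1.5/cos(-0.9°) = 1.500 m; N'_1 = 20·cos(-0.9°) − 2·1.500 = 17.0; c'Δl = 23.70; W sinα = -0.3
Slice 2: Δl = 3.2/cos8.6° = 3.236 m; N'_2 = 162·cos8.6° − 11·3.236 = 124.6; c'Δl = 51.13; W sinα = 24.2
Slice 3: Δl = 2.0/cos19.3° = 2.119 m; N'_3 = 166·cos19.3° − 26·2.119 = 101.6; c'Δl = 33.48; W sinα = 54.9
Slice 4: Δl = 3.1/cos30.7° = 3.605 m; N'_4 = 227·cos30.7° − 17·3.605 = 133.9; c'Δl = 56.96; W sinα = 115.9
Slice 5: Δl = 2.8/cos45.8° = 4.016 m; N'_5 = 86·cos45.8° − 10·4.016 = 19.8; c'Δl = 63.46; W sinα = 61.7
Σc'Δl = 228.7 kN/m; ΣN' = 396.8 kN/m; ΣW sinα = 256.3 kN/m
Resisting = 228.7 + 396.8·tan27.4° = 228.7 + 205.7 = 434.4 kN/m
FS = 434.4 / 256.3 = 1.695

FS = 1.69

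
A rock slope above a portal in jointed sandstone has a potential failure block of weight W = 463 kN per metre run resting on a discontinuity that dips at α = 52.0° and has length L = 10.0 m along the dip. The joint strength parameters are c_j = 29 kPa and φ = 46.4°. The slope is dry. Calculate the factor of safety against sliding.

FS = 1.62

Resolving the block weight along and normal to the plane and applying the Mohr–Coulomb strength on the joint:
N' = W cosα = 463·cos52.0° = 285.1 kN/m
Driving force T = W sinα = 463·sin52.0° = 364.8 kN/m
Resisting force R = c_j·L + N'·tanφ = 29·10.0 + 285.1·tan46.4° = 290.0 + 299.3 = 589.3 kN/m
FS = R / T = 589.3 / 364.8 = 1.615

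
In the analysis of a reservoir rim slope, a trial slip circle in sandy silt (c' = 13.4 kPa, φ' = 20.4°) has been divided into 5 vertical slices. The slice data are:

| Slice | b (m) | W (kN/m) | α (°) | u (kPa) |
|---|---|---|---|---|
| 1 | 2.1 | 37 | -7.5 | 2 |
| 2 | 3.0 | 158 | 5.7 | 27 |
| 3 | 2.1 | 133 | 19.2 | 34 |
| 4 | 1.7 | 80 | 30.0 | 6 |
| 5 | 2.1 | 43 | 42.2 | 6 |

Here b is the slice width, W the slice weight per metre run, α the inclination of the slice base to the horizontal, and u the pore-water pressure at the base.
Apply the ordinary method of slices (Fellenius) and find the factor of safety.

FS = 2.01

Ordinary method of slices: FS = Σ[c'·Δl_i + (W_i cosα_i − u_i·Δl_i)·tanφ'] / Σ W_i sinα_i, with Δl_i = b_i / cosα_i.
Slice 1: Δl = 2.1/cos(-7.5°) = 2.118 m; N'_1 = 37·cos(-7.5°) − 2·2.118 = 32.4; c'Δl = 28.38; W sinα = -4.8
Slice 2: Δl = 3.0/cos5.7° = 3.015 m; N'_2 = 158·cos5.7° − 27·3.015 = 75.8; c'Δl = 40.40; W sinα = 15.7
Slice 3: Δl = 2.1/cos19.2° = 2.224 m; N'_3 = 133·cos19.2° − 34·2.224 = 50.0; c'Δl = 29.80; W sinα = 43.7
Slice 4: Δl = 1.7/cos30.0° = 1.963 m; N'_4 = 80·cos30.0° − 6·1.963 = 57.5; c'Δl = 26.30; W sinα = 40.0
Slice 5: Δl = 2.1/cos42.2° = 2.835 m; N'_5 = 43·cos42.2° − 6·2.835 = 14.8; c'Δl = 37.99; W sinα = 28.9
Σc'Δl = 162.9 kN/m; ΣN' = 230.6 kN/m; ΣW sinα = 123.5 kN/m
Resisting = 162.9 + 230.6·tan20.4° = 162.9 + 85.8 = 248.6 kN/m
FS = 248.6 / 123.5 = 2.013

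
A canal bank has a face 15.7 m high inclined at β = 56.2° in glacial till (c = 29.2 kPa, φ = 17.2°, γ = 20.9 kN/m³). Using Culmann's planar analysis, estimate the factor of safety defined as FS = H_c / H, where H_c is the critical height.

FS = 1.27

H_c = (4c/γ) · sinβ cosφ / [1 − cos(β − φ)]
    = (4·29.2/20.9) · sin56.2°·cos17.2° / [1 − cos39.0°]
    = 5.589 · 0.7938 / 0.2229 = 19.91 m
FS = H_c / H = 19.91 / 15.7 = 1.268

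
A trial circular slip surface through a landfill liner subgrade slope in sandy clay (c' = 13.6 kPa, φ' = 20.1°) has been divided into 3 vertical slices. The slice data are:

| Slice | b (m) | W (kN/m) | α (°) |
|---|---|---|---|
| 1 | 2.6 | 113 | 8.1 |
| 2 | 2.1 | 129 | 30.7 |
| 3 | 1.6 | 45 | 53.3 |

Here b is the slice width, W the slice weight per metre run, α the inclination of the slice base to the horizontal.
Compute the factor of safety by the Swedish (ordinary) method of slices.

FS = 1.67

Ordinary method of slices: FS = Σ[c'·Δl_i + (W_i cosα_i)·tanφ'] / Σ W_i sinα_i, with Δl_i = b_i / cosα_i.
Slice 1: Δl = 2.6/cos8.1° = 2.626 m; N'_1 = 113·cos8.1° = 111.9; c'Δl = 35.72; W sinα = 15.9
Slice 2: Δl = 2.1/cos30.7° = 2.442 m; N'_2 = 129·cos30.7° = 110.9; c'Δl = 33.22; W sinα = 65.9
Slice 3: Δl = 1.6/cos53.3° = 2.677 m; N'_3 = 45·cos53.3° = 26.9; c'Δl = 36.41; W sinα = 36.1
Σc'Δl = 105.3 kN/m; ΣN' = 249.7 kN/m; ΣW sinα = 117.9 kN/m
Resisting = 105.3 + 249.7·tan20.1° = 105.3 + 91.4 = 196.7 kN/m
FS = 196.7 / 117.9 = 1.669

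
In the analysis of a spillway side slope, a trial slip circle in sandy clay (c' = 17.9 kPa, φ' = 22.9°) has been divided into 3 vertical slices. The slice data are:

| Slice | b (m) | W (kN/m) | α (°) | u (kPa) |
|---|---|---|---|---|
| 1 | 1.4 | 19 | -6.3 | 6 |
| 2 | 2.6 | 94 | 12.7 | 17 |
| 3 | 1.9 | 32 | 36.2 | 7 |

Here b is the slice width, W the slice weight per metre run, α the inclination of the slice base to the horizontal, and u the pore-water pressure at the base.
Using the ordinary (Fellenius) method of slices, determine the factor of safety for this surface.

Ordinary method of slices: FS = Σ[c'·Δl_i + (W_i cosα_i − u_i·Δl_i)·tanφ'] / Σ W_i sinα_i, with Δl_i = b_i / cosα_i.
Slice 1: Δl = 1.4/cos(-6.3°) = 1.409 m; N'_1 = 19·cos(-6.3°) − 6·1.409 = 10.4; c'Δl = 25.21; W sinα = -2.1
Slice 2: Δl = 2.6/cos12.7° = 2.665 m; N'_2 = 94·cos12.7° − 17·2.665 = 46.4; c'Δl = 47.71; W sinα = 20.7
Slice 3: Δl = 1.9/cos36.2° = 2.355 m; N'_3 = 32·cos36.2° − 7·2.355 = 9.3; c'Δl = 42.15; W sinα = 18.9
Σc'Δl = 115.1 kN/m; ΣN' = 66.2 kN/m; ΣW sinα = 37.5 kN/m
Resisting = 115.1 + 66.2·tan22.9° = 115.1 + 28.0 = 143.0 kN/m
FS = 143.0 / 37.5 = 3.816

FS = 3.82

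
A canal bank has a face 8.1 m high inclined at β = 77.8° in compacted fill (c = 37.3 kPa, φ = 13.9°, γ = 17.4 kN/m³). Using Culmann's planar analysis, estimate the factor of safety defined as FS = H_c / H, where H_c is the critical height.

FS = 1.79

H_c = (4c/γ) · sinβ cosφ / [1 − cos(β − φ)]
    = (4·37.3/17.4) · sin77.8°·cos13.9° / [1 − cos63.9°]
    = 8.575 · 0.9488 / 0.5601 = 14.53 m
FS = H_c / H = 14.53 / 8.1 = 1.793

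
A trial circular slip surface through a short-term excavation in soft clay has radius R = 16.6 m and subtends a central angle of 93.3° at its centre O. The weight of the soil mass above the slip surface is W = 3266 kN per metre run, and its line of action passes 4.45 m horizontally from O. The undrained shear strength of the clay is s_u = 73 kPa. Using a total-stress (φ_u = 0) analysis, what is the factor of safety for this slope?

Taking moments about the centre O, the resisting moment is provided by the undrained shear strength acting along the arc:
Arc length L_a = R·θ = 16.6·(93.3°·π/180) = 16.6·1.6284 = 27.03 m
M_R = s_u·L_a·R = 73·27.03·16.6 = 32756.5 kN·m/m
M_D = W·d = 3266·4.45 = 14533.7 kN·m/m
FS = M_R / M_D = 32756.5 / 14533.7 = 2.254

FS = 2.25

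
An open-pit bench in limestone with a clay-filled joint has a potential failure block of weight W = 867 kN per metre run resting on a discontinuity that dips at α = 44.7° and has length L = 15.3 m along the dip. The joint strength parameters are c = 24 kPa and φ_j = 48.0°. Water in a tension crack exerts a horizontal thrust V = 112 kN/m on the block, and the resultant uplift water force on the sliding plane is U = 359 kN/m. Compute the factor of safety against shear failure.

Resolving the block weight along and normal to the plane and applying the Mohr–Coulomb strength on the joint:
N' = W cosα − U − V sinα = 867·cos44.7° − 359 − 112·sin44.7° = 178.5 kN/m
Driving force T = W sinα + V cosα = 867·sin44.7° + 112·cos44.7° = 689.5 kN/m
Resisting force R = c·L + N'·tanφ_j = 24·15.3 + 178.5·tan48.0° = 367.2 + 198.2 = 565.4 kN/m
FS = R / T = 565.4 / 689.5 = 0.820

FS = 0.82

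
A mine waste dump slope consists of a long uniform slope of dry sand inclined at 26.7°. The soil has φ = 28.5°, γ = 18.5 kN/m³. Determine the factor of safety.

For a dry cohesionless infinite slope the factor of safety is FS = tanφ / tanβ.
FS = tan28.5° / tan26.7° = 0.5430 / 0.5029 = 1.080

FS = 1.08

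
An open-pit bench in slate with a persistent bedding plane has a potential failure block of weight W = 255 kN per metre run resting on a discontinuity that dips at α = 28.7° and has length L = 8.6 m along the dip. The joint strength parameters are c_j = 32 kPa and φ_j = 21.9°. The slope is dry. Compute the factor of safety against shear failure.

Resolving the block weight along and normal to the plane and applying the Mohr–Coulomb strength on the joint:
N' = W cosα = 255·cos28.7° = 223.7 kN/m
Driving force T = W sinα = 255·sin28.7° = 122.5 kN/m
Resisting force R = c_j·L + N'·tanφ_j = 32·8.6 + 223.7·tan21.9° = 275.2 + 89.9 = 365.1 kN/m
FS = R / T = 365.1 / 122.5 = 2.982

FS = 2.98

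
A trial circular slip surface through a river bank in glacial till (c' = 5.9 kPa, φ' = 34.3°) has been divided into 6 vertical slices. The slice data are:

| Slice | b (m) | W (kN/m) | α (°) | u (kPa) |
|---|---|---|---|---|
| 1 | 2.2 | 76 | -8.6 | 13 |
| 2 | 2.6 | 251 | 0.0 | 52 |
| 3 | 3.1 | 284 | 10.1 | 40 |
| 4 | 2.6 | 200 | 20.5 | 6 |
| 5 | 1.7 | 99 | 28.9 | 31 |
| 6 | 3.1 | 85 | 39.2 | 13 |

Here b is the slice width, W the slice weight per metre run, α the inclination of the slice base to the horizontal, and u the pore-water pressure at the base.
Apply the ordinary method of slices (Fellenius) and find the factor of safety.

FS = 2.18

Ordinary method of slices: FS = Σ[c'·Δl_i + (W_i cosα_i − u_i·Δl_i)·tanφ'] / Σ W_i sinα_i, with Δl_i = b_i / cosα_i.
Slice 1: Δl = 2.2/cos(-8.6°) = 2.225 m; N'_1 = 76·cos(-8.6°) − 13·2.225 = 46.2; c'Δl = 13.13; W sinα = -11.4
Slice 2: Δl = 2.6/cos0.0° = 2.600 m; N'_2 = 251·cos0.0° − 52·2.600 = 115.8; c'Δl = 15.34; W sinα = 0.0
Slice 3: Δl = 3.1/cos10.1° = 3.149 m; N'_3 = 284·cos10.1° − 40·3.149 = 153.6; c'Δl = 18.58; W sinα = 49.8
Slice 4: Δl = 2.6/cos20.5° = 2.776 m; N'_4 = 200·cos20.5° − 6·2.776 = 170.7; c'Δl = 16.38; W sinα = 70.0
Slice 5: Δl = 1.7/cos28.9° = 1.942 m; N'_5 = 99·cos28.9° − 31·1.942 = 26.5; c'Δl = 11.46; W sinα = 47.8
Slice 6: Δl = 3.1/cos39.2° = 4.000 m; N'_6 = 85·cos39.2° − 13·4.000 = 13.9; c'Δl = 23.60; W sinα = 53.7
Σc'Δl = 98.5 kN/m; ΣN' = 526.7 kN/m; ΣW sinα = 210.0 kN/m
Resisting = 98.5 + 526.7·tan34.3° = 98.5 + 359.3 = 457.8 kN/m
FS = 457.8 / 210.0 = 2.179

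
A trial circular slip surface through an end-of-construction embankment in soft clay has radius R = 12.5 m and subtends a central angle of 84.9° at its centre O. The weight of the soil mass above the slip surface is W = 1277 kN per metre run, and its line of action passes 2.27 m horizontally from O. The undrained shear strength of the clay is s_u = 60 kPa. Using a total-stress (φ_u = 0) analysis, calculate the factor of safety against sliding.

Taking moments about the centre O, the resisting moment is provided by the undrained shear strength acting along the arc:
Arc length L_a = R·θ = 12.5·(84.9°·π/180) = 12.5·1.4818 = 18.52 m
M_R = s_u·L_a·R = 60·18.52·12.5 = 13891.7 kN·m/m
M_D = W·d = 1277·2.27 = 2898.8 kN·m/m
FS = M_R / M_D = 13891.7 / 2898.8 = 4.792

FS = 4.79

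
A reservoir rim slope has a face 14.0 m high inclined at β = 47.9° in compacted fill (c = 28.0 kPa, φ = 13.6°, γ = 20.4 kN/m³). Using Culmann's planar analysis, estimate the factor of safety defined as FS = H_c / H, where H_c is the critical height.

H_c = (4c/γ) · sinβ cosφ / [1 − cos(β − φ)]
    = (4·28.0/20.4) · sin47.9°·cos13.6° / [1 − cos34.3°]
    = 5.490 · 0.7212 / 0.1739 = 22.77 m
FS = H_c / H = 22.77 / 14.0 = 1.626

FS = 1.63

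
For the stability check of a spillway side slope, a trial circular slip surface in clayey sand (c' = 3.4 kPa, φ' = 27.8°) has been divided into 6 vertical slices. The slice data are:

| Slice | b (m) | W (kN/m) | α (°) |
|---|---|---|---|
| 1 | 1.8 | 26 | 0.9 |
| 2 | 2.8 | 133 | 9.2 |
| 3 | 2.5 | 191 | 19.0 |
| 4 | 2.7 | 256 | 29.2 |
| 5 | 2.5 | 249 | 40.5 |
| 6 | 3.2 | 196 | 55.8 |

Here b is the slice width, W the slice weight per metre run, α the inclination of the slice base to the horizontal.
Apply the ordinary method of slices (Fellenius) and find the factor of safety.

Ordinary method of slices: FS = Σ[c'·Δl_i + (W_i cosα_i)·tanφ'] / Σ W_i sinα_i, with Δl_i = b_i / cosα_i.
Slice 1: Δl = 1.8/cos0.9° = 1.800 m; N'_1 = 26·cos0.9° = 26.0; c'Δl = 6.12; W sinα = 0.4
Slice 2: Δl = 2.8/cos9.2° = 2.836 m; N'_2 = 133·cos9.2° = 131.3; c'Δl = 9.64; W sinα = 21.3
Slice 3: Δl = 2.5/cos19.0° = 2.644 m; N'_3 = 191·cos19.0° = 180.6; c'Δl = 8.99; W sinα = 62.2
Slice 4: Δl = 2.7/cos29.2° = 3.093 m; N'_4 = 256·cos29.2° = 223.5; c'Δl = 10.52; W sinα = 124.9
Slice 5: Δl = 2.5/cos40.5° = 3.288 m; N'_5 = 249·cos40.5° = 189.3; c'Δl = 11.18; W sinα = 161.7
Slice 6: Δl = 3.2/cos55.8° = 5.693 m; N'_6 = 196·cos55.8° = 110.2; c'Δl = 19.36; W sinα = 162.1
Σc'Δl = 65.8 kN/m; ΣN' = 860.9 kN/m; ΣW sinα = 532.6 kN/m
Resisting = 65.8 + 860.9·tan27.8° = 65.8 + 453.9 = 519.7 kN/m
FS = 519.7 / 532.6 = 0.976

FS = 0.98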